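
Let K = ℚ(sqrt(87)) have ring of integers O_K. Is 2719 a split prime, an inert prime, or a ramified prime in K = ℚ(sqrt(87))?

87 mod 4 = 3, hence disc K = 4·87 = 348 and O_K = ℤ[√87].
disc(K) = 348 is not divisible by 2719; 2719 is unramified.
(87/2719) = 87^1359 mod 2719 = 2718, giving Legendre symbol -1.
d is a non-residue mod p, hence 2719 remains inert in O_K.

remains prime (inert)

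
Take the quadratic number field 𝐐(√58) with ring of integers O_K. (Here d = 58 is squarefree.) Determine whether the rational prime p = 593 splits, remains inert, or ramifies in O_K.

split

d = 58 ≡ 2 (mod 4), so O_K = ℤ[√58] and disc(K) = 4d = 232.
disc(K) = 232 is not divisible by 593; 593 is unramified.
Euler's criterion: 58^296 mod 593 = 1. Thus (58|593) = 1.
Legendre symbol 1 ⇒ 593 is split.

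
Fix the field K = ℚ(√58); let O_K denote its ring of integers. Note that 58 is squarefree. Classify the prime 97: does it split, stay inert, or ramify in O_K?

58 mod 4 = 2, hence disc K = 4·58 = 232 and O_K = ℤ[√58].
97 ∤ 232, so 97 is unramified.
Euler's criterion: 58^48 mod 97 = 96. Thus (58|97) = -1.
(58/97) = -1, so 97 is inert.

remains prime (inert)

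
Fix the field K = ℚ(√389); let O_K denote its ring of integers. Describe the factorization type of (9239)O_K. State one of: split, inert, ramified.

Since 389 ≡ 1 mod 4, the ring of integers is ℤ[(1+√389)/2] with discriminant 389.
9239 ∤ 389, so 9239 is unramified.
(389/9239) = 389^4619 mod 9239 = 1, giving Legendre symbol 1.
d is a quadratic residue mod p, hence 9239 splits in O_K.

9239 splits in O_K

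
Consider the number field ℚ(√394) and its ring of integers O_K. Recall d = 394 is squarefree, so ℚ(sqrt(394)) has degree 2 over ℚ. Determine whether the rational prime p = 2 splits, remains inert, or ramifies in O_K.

Since 394 ≢ 1 mod 4, the ring of integers is ℤ[√394] with discriminant 4·394 = 1576.
2 divides disc(K) = 1576, so 2 ramifies.

ramified — (2) = 𝔭²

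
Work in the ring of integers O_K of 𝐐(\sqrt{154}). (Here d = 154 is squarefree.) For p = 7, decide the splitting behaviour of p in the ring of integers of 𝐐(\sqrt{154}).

154 mod 4 = 2, hence disc K = 4·154 = 616 and O_K = ℤ[√154].
Ramification test: 7 | 616. The prime 7 ramifies in K.

ramifies in O_K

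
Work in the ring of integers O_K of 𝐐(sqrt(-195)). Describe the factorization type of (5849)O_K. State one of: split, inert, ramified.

remains prime (inert)

d = -195 ≡ 1 (mod 4), so O_K = ℤ[(1+√-195)/2] and disc(K) = d = -195.
disc(K) = -195 is not divisible by 5849; 5849 is unramified.
Compute (-195/5849) via Euler: 5654^((5849-1)/2) mod 5849 = 5848, so (-195/5849) = -1.
d is a non-residue mod p, hence 5849 remains inert in O_K.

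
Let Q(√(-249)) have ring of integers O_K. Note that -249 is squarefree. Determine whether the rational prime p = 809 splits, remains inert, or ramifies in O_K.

Since -249 ≢ 1 mod 4, the ring of integers is ℤ[√-249] with discriminant 4·(-249) = -996.
809 ∤ -996, so 809 is unramified.
Euler's criterion: (-249)^404 mod 809 = 1. Thus (-249|809) = 1.
Legendre symbol 1 ⇒ 809 is split.

split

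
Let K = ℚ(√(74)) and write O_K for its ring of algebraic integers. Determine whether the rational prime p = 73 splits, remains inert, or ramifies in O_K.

d = 74 ≡ 2 (mod 4), so O_K = ℤ[√74] and disc(K) = 4d = 296.
disc(K) = 296 is not divisible by 73; 73 is unramified.
Legendre symbol by Euler's criterion: (74/73) ≡ 74^36 ≡ 1 (mod 73), i.e. (74/73) = 1.
d is a quadratic residue mod p, hence 73 splits in O_K.

p splits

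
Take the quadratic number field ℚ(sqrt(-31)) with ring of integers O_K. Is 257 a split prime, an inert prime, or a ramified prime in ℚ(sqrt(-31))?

splits completely

d = -31 ≡ 1 (mod 4), so O_K = ℤ[(1+√-31)/2] and disc(K) = d = -31.
disc(K) = -31 is not divisible by 257; 257 is unramified.
Legendre symbol by Euler's criterion: (-31/257) ≡ (-31)^128 ≡ 1 (mod 257), i.e. (-31/257) = 1.
Legendre symbol 1 ⇒ 257 is split.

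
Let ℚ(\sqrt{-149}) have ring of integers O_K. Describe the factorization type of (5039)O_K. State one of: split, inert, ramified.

5039 splits in O_K

d = -149 ≡ 3 (mod 4), so O_K = ℤ[√-149] and disc(K) = 4d = -596.
5039 ∤ -596, so 5039 is unramified.
Compute (-149/5039) via Euler: 4890^((5039-1)/2) mod 5039 = 1, so (-149/5039) = 1.
(-149/5039) = 1, so 5039 splits.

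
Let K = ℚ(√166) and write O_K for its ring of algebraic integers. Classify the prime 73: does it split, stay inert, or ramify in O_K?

Since 166 ≢ 1 mod 4, the ring of integers is ℤ[√166] with discriminant 4·166 = 664.
73 ∤ 664, so 73 is unramified.
Euler's criterion: 166^36 mod 73 = 72. Thus (166|73) = -1.
d is a non-residue mod p, hence 73 remains inert in O_K.

inert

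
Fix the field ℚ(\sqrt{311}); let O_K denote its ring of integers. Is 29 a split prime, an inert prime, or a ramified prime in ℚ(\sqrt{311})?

inert — (29) stays prime in O_K

311 mod 4 = 3, hence disc K = 4·311 = 1244 and O_K = ℤ[√311].
29 ∤ 1244, so 29 is unramified.
Euler's criterion: 311^14 mod 29 = 28. Thus (311|29) = -1.
Legendre symbol -1 ⇒ 29 is inert.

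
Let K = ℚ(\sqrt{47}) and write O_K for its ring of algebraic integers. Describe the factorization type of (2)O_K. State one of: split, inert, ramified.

Since 47 ≢ 1 mod 4, the ring of integers is ℤ[√47] with discriminant 4·47 = 188.
disc(K) = 188 = 2·94, so p = 2 is ramified.

2 is ramified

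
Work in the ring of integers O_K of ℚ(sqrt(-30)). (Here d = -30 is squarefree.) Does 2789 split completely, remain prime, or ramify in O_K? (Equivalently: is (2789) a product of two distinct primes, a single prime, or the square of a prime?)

splits completely

d = -30 ≡ 2 (mod 4), so O_K = ℤ[√-30] and disc(K) = 4d = -120.
Since gcd(2789, -120) = 1 the prime 2789 does not ramify.
Euler's criterion: (-30)^1394 mod 2789 = 1. Thus (-30|2789) = 1.
d is a quadratic residue mod p, hence 2789 splits in O_K.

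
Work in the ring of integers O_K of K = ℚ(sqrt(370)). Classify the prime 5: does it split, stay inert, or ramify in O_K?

370 mod 4 = 2, hence disc K = 4·370 = 1480 and O_K = ℤ[√370].
Ramification test: 5 | 1480. The prime 5 ramifies in K.

ramified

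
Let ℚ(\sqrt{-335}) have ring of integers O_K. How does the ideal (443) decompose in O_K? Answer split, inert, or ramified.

splits completely

d = -335 ≡ 1 (mod 4), so O_K = ℤ[(1+√-335)/2] and disc(K) = d = -335.
443 ∤ -335, so 443 is unramified.
Compute (-335/443) via Euler: 108^((443-1)/2) mod 443 = 1, so (-335/443) = 1.
d is a quadratic residue mod p, hence 443 splits in O_K.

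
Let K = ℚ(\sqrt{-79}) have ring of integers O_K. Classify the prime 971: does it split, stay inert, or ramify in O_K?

Since -79 ≡ 1 mod 4, the ring of integers is ℤ[(1+√-79)/2] with discriminant -79.
Since gcd(971, -79) = 1 the prime 971 does not ramify.
Legendre symbol by Euler's criterion: (-79/971) ≡ (-79)^485 ≡ 1 (mod 971), i.e. (-79/971) = 1.
(-79/971) = 1, so 971 splits.

split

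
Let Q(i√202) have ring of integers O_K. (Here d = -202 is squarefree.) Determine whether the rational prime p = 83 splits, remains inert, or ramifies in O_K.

-202 mod 4 = 2, hence disc K = 4·(-202) = -808 and O_K = ℤ[√-202].
83 ∤ -808, so 83 is unramified.
Compute (-202/83) via Euler: 47^((83-1)/2) mod 83 = 82, so (-202/83) = -1.
d is a non-residue mod p, hence 83 remains inert in O_K.

83 remains inert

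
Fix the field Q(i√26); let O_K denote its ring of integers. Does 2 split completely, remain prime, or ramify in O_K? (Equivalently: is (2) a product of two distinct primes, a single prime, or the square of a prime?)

2 is ramified

-26 mod 4 = 2, hence disc K = 4·(-26) = -104 and O_K = ℤ[√-26].
Ramification test: 2 | -104. The prime 2 ramifies in K.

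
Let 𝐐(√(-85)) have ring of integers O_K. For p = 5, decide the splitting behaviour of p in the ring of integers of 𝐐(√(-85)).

d = -85 ≡ 3 (mod 4), so O_K = ℤ[√-85] and disc(K) = 4d = -340.
Ramification test: 5 | -340. The prime 5 ramifies in K.

ramified — (5) = 𝔭²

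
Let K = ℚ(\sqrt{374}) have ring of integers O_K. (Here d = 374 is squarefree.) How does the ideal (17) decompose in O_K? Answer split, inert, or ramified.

17 is ramified

d = 374 ≡ 2 (mod 4), so O_K = ℤ[√374] and disc(K) = 4d = 1496.
Ramification test: 17 | 1496. The prime 17 ramifies in K.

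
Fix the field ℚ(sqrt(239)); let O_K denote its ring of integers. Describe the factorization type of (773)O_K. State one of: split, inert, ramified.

239 mod 4 = 3, hence disc K = 4·239 = 956 and O_K = ℤ[√239].
773 ∤ 956, so 773 is unramified.
(239/773) = 239^386 mod 773 = 772, giving Legendre symbol -1.
Legendre symbol -1 ⇒ 773 is inert.

inert — (773) stays prime in O_K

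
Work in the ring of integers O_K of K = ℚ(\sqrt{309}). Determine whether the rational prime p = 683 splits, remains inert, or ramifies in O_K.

splits completely

309 mod 4 = 1, hence disc K = 309 and O_K = ℤ[(1+√309)/2].
Since gcd(683, 309) = 1 the prime 683 does not ramify.
Legendre symbol by Euler's criterion: (309/683) ≡ 309^341 ≡ 1 (mod 683), i.e. (309/683) = 1.
Legendre symbol 1 ⇒ 683 is split.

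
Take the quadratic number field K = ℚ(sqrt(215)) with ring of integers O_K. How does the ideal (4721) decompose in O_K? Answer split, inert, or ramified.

inert

215 mod 4 = 3, hence disc K = 4·215 = 860 and O_K = ℤ[√215].
Since gcd(4721, 860) = 1 the prime 4721 does not ramify.
Compute (215/4721) via Euler: 215^((4721-1)/2) mod 4721 = 4720, so (215/4721) = -1.
(215/4721) = -1, so 4721 is inert.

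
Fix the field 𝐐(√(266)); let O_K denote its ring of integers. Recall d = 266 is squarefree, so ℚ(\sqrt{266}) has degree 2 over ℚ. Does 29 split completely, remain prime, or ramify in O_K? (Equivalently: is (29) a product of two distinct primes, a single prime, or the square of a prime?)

p splits

d = 266 ≡ 2 (mod 4), so O_K = ℤ[√266] and disc(K) = 4d = 1064.
29 ∤ 1064, so 29 is unramified.
Legendre symbol by Euler's criterion: (266/29) ≡ 266^14 ≡ 1 (mod 29), i.e. (266/29) = 1.
Legendre symbol 1 ⇒ 29 is split.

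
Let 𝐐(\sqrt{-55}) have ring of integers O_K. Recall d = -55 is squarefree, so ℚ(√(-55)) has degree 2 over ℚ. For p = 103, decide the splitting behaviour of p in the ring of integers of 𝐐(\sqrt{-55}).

103 remains inert

Since -55 ≡ 1 mod 4, the ring of integers is ℤ[(1+√-55)/2] with discriminant -55.
Since gcd(103, -55) = 1 the prime 103 does not ramify.
Euler's criterion: (-55)^51 mod 103 = 102. Thus (-55|103) = -1.
(-55/103) = -1, so 103 is inert.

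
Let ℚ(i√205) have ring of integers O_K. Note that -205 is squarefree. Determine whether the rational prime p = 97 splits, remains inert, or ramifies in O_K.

97 splits in O_K

-205 mod 4 = 3, hence disc K = 4·(-205) = -820 and O_K = ℤ[√-205].
97 ∤ -820, so 97 is unramified.
Euler's criterion: (-205)^48 mod 97 = 1. Thus (-205|97) = 1.
Legendre symbol 1 ⇒ 97 is split.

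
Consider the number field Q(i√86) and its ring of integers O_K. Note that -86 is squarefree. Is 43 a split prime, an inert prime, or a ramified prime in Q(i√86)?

d = -86 ≡ 2 (mod 4), so O_K = ℤ[√-86] and disc(K) = 4d = -344.
disc(K) = -344 = 43·(-8), so p = 43 is ramified.

43 is ramified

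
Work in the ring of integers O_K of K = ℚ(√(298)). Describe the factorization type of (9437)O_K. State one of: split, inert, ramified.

298 mod 4 = 2, hence disc K = 4·298 = 1192 and O_K = ℤ[√298].
9437 ∤ 1192, so 9437 is unramified.
Euler's criterion: 298^4718 mod 9437 = 1. Thus (298|9437) = 1.
Legendre symbol 1 ⇒ 9437 is split.

split — (9437) = 𝔭₁𝔭₂ with 𝔭₁ ≠ 𝔭₂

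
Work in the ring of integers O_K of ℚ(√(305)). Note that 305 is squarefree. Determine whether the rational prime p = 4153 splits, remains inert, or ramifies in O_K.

d = 305 ≡ 1 (mod 4), so O_K = ℤ[(1+√305)/2] and disc(K) = d = 305.
disc(K) = 305 is not divisible by 4153; 4153 is unramified.
(305/4153) = 305^2076 mod 4153 = 4152, giving Legendre symbol -1.
d is a non-residue mod p, hence 4153 remains inert in O_K.

remains prime (inert)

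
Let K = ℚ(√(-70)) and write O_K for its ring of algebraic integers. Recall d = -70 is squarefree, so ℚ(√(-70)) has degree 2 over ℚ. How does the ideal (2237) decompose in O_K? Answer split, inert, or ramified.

-70 mod 4 = 2, hence disc K = 4·(-70) = -280 and O_K = ℤ[√-70].
Since gcd(2237, -280) = 1 the prime 2237 does not ramify.
Compute (-70/2237) via Euler: 2167^((2237-1)/2) mod 2237 = 1, so (-70/2237) = 1.
Legendre symbol 1 ⇒ 2237 is split.

2237 splits in O_K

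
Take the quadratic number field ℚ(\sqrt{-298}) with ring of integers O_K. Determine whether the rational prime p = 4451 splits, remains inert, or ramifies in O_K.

split — (4451) = 𝔭₁𝔭₂ with 𝔭₁ ≠ 𝔭₂

-298 mod 4 = 2, hence disc K = 4·(-298) = -1192 and O_K = ℤ[√-298].
disc(K) = -1192 is not divisible by 4451; 4451 is unramified.
Euler's criterion: (-298)^2225 mod 4451 = 1. Thus (-298|4451) = 1.
d is a quadratic residue mod p, hence 4451 splits in O_K.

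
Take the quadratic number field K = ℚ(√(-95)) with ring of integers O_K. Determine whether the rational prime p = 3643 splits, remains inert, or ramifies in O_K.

-95 mod 4 = 1, hence disc K = -95 and O_K = ℤ[(1+√-95)/2].
Since gcd(3643, -95) = 1 the prime 3643 does not ramify.
Euler's criterion: (-95)^1821 mod 3643 = 1. Thus (-95|3643) = 1.
d is a quadratic residue mod p, hence 3643 splits in O_K.

p splits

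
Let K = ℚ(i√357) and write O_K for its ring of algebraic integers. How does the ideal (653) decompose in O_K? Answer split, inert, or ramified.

splits completely

-357 mod 4 = 3, hence disc K = 4·(-357) = -1428 and O_K = ℤ[√-357].
disc(K) = -1428 is not divisible by 653; 653 is unramified.
(-357/653) = 296^326 mod 653 = 1, giving Legendre symbol 1.
(-357/653) = 1, so 653 splits.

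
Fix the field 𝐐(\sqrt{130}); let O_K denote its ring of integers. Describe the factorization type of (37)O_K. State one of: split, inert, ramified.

130 mod 4 = 2, hence disc K = 4·130 = 520 and O_K = ℤ[√130].
disc(K) = 520 is not divisible by 37; 37 is unramified.
(130/37) = 19^18 mod 37 = 36, giving Legendre symbol -1.
d is a non-residue mod p, hence 37 remains inert in O_K.

inert — (37) stays prime in O_K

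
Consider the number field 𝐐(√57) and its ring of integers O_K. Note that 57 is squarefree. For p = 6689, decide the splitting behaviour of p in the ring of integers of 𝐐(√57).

d = 57 ≡ 1 (mod 4), so O_K = ℤ[(1+√57)/2] and disc(K) = d = 57.
6689 ∤ 57, so 6689 is unramified.
Legendre symbol by Euler's criterion: (57/6689) ≡ 57^3344 ≡ 6688 (mod 6689), i.e. (57/6689) = -1.
Legendre symbol -1 ⇒ 6689 is inert.

inert — (6689) stays prime in O_K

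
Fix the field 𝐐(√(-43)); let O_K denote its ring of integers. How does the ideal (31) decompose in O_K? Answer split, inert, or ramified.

Since -43 ≡ 1 mod 4, the ring of integers is ℤ[(1+√-43)/2] with discriminant -43.
Since gcd(31, -43) = 1 the prime 31 does not ramify.
Legendre symbol by Euler's criterion: (-43/31) ≡ (-43)^15 ≡ 1 (mod 31), i.e. (-43/31) = 1.
Legendre symbol 1 ⇒ 31 is split.

split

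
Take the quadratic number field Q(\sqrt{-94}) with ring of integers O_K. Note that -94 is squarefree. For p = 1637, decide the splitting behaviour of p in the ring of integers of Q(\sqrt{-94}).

-94 mod 4 = 2, hence disc K = 4·(-94) = -376 and O_K = ℤ[√-94].
disc(K) = -376 is not divisible by 1637; 1637 is unramified.
(-94/1637) = 1543^818 mod 1637 = 1, giving Legendre symbol 1.
(-94/1637) = 1, so 1637 splits.

p splits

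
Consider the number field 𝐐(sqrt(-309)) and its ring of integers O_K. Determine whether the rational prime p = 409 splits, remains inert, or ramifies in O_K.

splits completely

-309 mod 4 = 3, hence disc K = 4·(-309) = -1236 and O_K = ℤ[√-309].
disc(K) = -1236 is not divisible by 409; 409 is unramified.
Legendre symbol by Euler's criterion: (-309/409) ≡ (-309)^204 ≡ 1 (mod 409), i.e. (-309/409) = 1.
Legendre symbol 1 ⇒ 409 is split.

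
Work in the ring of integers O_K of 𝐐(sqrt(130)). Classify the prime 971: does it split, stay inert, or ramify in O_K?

inert — (971) stays prime in O_K

Since 130 ≢ 1 mod 4, the ring of integers is ℤ[√130] with discriminant 4·130 = 520.
disc(K) = 520 is not divisible by 971; 971 is unramified.
(130/971) = 130^485 mod 971 = 970, giving Legendre symbol -1.
(130/971) = -1, so 971 is inert.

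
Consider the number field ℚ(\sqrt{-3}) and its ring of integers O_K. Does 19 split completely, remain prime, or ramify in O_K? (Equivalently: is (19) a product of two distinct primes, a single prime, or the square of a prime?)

d = -3 ≡ 1 (mod 4), so O_K = ℤ[(1+√-3)/2] and disc(K) = d = -3.
disc(K) = -3 is not divisible by 19; 19 is unramified.
Compute (-3/19) via Euler: 16^((19-1)/2) mod 19 = 1, so (-3/19) = 1.
d is a quadratic residue mod p, hence 19 splits in O_K.

split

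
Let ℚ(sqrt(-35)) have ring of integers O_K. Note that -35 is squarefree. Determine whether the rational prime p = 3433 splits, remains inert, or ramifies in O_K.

3433 splits in O_K

Since -35 ≡ 1 mod 4, the ring of integers is ℤ[(1+√-35)/2] with discriminant -35.
Since gcd(3433, -35) = 1 the prime 3433 does not ramify.
(-35/3433) = 3398^1716 mod 3433 = 1, giving Legendre symbol 1.
d is a quadratic residue mod p, hence 3433 splits in O_K.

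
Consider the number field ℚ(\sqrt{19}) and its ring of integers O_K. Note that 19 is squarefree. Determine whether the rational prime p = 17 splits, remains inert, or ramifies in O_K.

Since 19 ≢ 1 mod 4, the ring of integers is ℤ[√19] with discriminant 4·19 = 76.
Since gcd(17, 76) = 1 the prime 17 does not ramify.
Compute (19/17) via Euler: 2^((17-1)/2) mod 17 = 1, so (19/17) = 1.
(19/17) = 1, so 17 splits.

17 splits in O_K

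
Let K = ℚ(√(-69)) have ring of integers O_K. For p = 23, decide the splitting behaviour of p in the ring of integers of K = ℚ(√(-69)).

-69 mod 4 = 3, hence disc K = 4·(-69) = -276 and O_K = ℤ[√-69].
disc(K) = -276 = 23·(-12), so p = 23 is ramified.

23 is ramified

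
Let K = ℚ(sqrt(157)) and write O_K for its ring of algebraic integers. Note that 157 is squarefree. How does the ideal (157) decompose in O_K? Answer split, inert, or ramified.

157 is ramified

157 mod 4 = 1, hence disc K = 157 and O_K = ℤ[(1+√157)/2].
Ramification test: 157 | 157. The prime 157 ramifies in K.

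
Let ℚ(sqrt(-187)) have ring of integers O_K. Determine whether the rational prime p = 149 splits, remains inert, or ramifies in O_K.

inert — (149) stays prime in O_K

d = -187 ≡ 1 (mod 4), so O_K = ℤ[(1+√-187)/2] and disc(K) = d = -187.
disc(K) = -187 is not divisible by 149; 149 is unramified.
Legendre symbol by Euler's criterion: (-187/149) ≡ (-187)^74 ≡ 148 (mod 149), i.e. (-187/149) = -1.
(-187/149) = -1, so 149 is inert.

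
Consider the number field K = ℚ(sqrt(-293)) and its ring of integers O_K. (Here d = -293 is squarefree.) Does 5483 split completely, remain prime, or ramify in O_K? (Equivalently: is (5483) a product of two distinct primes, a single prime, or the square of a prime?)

d = -293 ≡ 3 (mod 4), so O_K = ℤ[√-293] and disc(K) = 4d = -1172.
disc(K) = -1172 is not divisible by 5483; 5483 is unramified.
Legendre symbol by Euler's criterion: (-293/5483) ≡ (-293)^2741 ≡ 5482 (mod 5483), i.e. (-293/5483) = -1.
Legendre symbol -1 ⇒ 5483 is inert.

inert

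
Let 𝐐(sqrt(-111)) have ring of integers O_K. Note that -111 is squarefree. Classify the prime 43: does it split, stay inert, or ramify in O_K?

d = -111 ≡ 1 (mod 4), so O_K = ℤ[(1+√-111)/2] and disc(K) = d = -111.
Since gcd(43, -111) = 1 the prime 43 does not ramify.
(-111/43) = 18^21 mod 43 = 42, giving Legendre symbol -1.
(-111/43) = -1, so 43 is inert.

inert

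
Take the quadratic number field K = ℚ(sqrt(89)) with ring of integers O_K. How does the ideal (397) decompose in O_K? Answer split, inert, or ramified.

p is inert

Since 89 ≡ 1 mod 4, the ring of integers is ℤ[(1+√89)/2] with discriminant 89.
397 ∤ 89, so 397 is unramified.
Compute (89/397) via Euler: 89^((397-1)/2) mod 397 = 396, so (89/397) = -1.
d is a non-residue mod p, hence 397 remains inert in O_K.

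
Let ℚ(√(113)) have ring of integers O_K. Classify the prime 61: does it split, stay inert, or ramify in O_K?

split

113 mod 4 = 1, hence disc K = 113 and O_K = ℤ[(1+√113)/2].
61 ∤ 113, so 61 is unramified.
(113/61) = 52^30 mod 61 = 1, giving Legendre symbol 1.
(113/61) = 1, so 61 splits.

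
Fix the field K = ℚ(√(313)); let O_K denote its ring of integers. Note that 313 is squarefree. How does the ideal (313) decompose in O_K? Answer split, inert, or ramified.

313 is ramified

d = 313 ≡ 1 (mod 4), so O_K = ℤ[(1+√313)/2] and disc(K) = d = 313.
313 divides disc(K) = 313, so 313 ramifies.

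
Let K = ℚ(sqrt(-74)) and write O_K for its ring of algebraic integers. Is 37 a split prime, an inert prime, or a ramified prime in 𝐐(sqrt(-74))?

-74 mod 4 = 2, hence disc K = 4·(-74) = -296 and O_K = ℤ[√-74].
disc(K) = -296 = 37·(-8), so p = 37 is ramified.

ramified — (37) = 𝔭²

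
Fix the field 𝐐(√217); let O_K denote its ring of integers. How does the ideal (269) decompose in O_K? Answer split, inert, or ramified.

d = 217 ≡ 1 (mod 4), so O_K = ℤ[(1+√217)/2] and disc(K) = d = 217.
269 ∤ 217, so 269 is unramified.
Legendre symbol by Euler's criterion: (217/269) ≡ 217^134 ≡ 1 (mod 269), i.e. (217/269) = 1.
(217/269) = 1, so 269 splits.

splits completely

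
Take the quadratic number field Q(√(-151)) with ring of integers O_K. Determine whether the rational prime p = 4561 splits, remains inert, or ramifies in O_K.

split — (4561) = 𝔭₁𝔭₂ with 𝔭₁ ≠ 𝔭₂

-151 mod 4 = 1, hence disc K = -151 and O_K = ℤ[(1+√-151)/2].
disc(K) = -151 is not divisible by 4561; 4561 is unramified.
(-151/4561) = 4410^2280 mod 4561 = 1, giving Legendre symbol 1.
(-151/4561) = 1, so 4561 splits.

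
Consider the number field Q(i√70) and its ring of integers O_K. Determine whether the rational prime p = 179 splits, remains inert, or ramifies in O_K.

inert

-70 mod 4 = 2, hence disc K = 4·(-70) = -280 and O_K = ℤ[√-70].
disc(K) = -280 is not divisible by 179; 179 is unramified.
Compute (-70/179) via Euler: 109^((179-1)/2) mod 179 = 178, so (-70/179) = -1.
Legendre symbol -1 ⇒ 179 is inert.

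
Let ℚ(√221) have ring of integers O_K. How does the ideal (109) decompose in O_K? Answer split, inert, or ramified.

p splits

221 mod 4 = 1, hence disc K = 221 and O_K = ℤ[(1+√221)/2].
Since gcd(109, 221) = 1 the prime 109 does not ramify.
Euler's criterion: 221^54 mod 109 = 1. Thus (221|109) = 1.
d is a quadratic residue mod p, hence 109 splits in O_K.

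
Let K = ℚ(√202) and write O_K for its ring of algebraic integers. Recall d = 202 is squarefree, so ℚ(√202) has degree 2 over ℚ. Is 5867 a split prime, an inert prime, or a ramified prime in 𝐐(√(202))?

inert

202 mod 4 = 2, hence disc K = 4·202 = 808 and O_K = ℤ[√202].
Since gcd(5867, 808) = 1 the prime 5867 does not ramify.
(202/5867) = 202^2933 mod 5867 = 5866, giving Legendre symbol -1.
d is a non-residue mod p, hence 5867 remains inert in O_K.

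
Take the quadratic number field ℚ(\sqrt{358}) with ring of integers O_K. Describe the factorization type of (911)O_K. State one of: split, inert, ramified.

358 mod 4 = 2, hence disc K = 4·358 = 1432 and O_K = ℤ[√358].
Since gcd(911, 1432) = 1 the prime 911 does not ramify.
(358/911) = 358^455 mod 911 = 910, giving Legendre symbol -1.
d is a non-residue mod p, hence 911 remains inert in O_K.

remains prime (inert)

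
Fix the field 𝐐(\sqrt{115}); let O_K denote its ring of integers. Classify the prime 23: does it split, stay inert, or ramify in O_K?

115 mod 4 = 3, hence disc K = 4·115 = 460 and O_K = ℤ[√115].
Ramification test: 23 | 460. The prime 23 ramifies in K.

p ramifies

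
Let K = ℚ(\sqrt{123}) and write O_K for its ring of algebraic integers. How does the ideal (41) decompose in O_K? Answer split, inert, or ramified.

123 mod 4 = 3, hence disc K = 4·123 = 492 and O_K = ℤ[√123].
Ramification test: 41 | 492. The prime 41 ramifies in K.

ramified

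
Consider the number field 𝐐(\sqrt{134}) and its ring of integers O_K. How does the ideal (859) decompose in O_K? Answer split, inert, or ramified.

split — (859) = 𝔭₁𝔭₂ with 𝔭₁ ≠ 𝔭₂

Since 134 ≢ 1 mod 4, the ring of integers is ℤ[√134] with discriminant 4·134 = 536.
859 ∤ 536, so 859 is unramified.
Legendre symbol by Euler's criterion: (134/859) ≡ 134^429 ≡ 1 (mod 859), i.e. (134/859) = 1.
Legendre symbol 1 ⇒ 859 is split.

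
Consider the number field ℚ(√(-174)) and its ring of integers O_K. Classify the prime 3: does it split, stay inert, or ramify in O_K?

Since -174 ≢ 1 mod 4, the ring of integers is ℤ[√-174] with discriminant 4·(-174) = -696.
3 divides disc(K) = -696, so 3 ramifies.

p ramifies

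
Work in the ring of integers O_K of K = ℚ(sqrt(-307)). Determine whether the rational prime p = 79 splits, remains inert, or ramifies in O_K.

-307 mod 4 = 1, hence disc K = -307 and O_K = ℤ[(1+√-307)/2].
Since gcd(79, -307) = 1 the prime 79 does not ramify.
Euler's criterion: (-307)^39 mod 79 = 1. Thus (-307|79) = 1.
Legendre symbol 1 ⇒ 79 is split.

split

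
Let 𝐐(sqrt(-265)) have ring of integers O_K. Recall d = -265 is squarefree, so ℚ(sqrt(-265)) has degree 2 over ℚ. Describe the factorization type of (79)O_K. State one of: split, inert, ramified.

split — (79) = 𝔭₁𝔭₂ with 𝔭₁ ≠ 𝔭₂

d = -265 ≡ 3 (mod 4), so O_K = ℤ[√-265] and disc(K) = 4d = -1060.
Since gcd(79, -1060) = 1 the prime 79 does not ramify.
Euler's criterion: (-265)^39 mod 79 = 1. Thus (-265|79) = 1.
(-265/79) = 1, so 79 splits.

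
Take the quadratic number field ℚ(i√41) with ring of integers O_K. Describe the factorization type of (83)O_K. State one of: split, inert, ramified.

83 remains inert

d = -41 ≡ 3 (mod 4), so O_K = ℤ[√-41] and disc(K) = 4d = -164.
83 ∤ -164, so 83 is unramified.
Legendre symbol by Euler's criterion: (-41/83) ≡ (-41)^41 ≡ 82 (mod 83), i.e. (-41/83) = -1.
Legendre symbol -1 ⇒ 83 is inert.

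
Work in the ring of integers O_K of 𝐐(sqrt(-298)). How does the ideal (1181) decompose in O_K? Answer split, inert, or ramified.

-298 mod 4 = 2, hence disc K = 4·(-298) = -1192 and O_K = ℤ[√-298].
1181 ∤ -1192, so 1181 is unramified.
Euler's criterion: (-298)^590 mod 1181 = 1. Thus (-298|1181) = 1.
(-298/1181) = 1, so 1181 splits.

split — (1181) = 𝔭₁𝔭₂ with 𝔭₁ ≠ 𝔭₂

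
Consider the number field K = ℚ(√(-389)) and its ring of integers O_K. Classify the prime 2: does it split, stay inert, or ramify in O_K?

d = -389 ≡ 3 (mod 4), so O_K = ℤ[√-389] and disc(K) = 4d = -1556.
Ramification test: 2 | -1556. The prime 2 ramifies in K.

ramifies in O_K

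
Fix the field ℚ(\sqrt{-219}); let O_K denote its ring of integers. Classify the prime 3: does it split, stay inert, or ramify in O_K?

ramified

d = -219 ≡ 1 (mod 4), so O_K = ℤ[(1+√-219)/2] and disc(K) = d = -219.
3 divides disc(K) = -219, so 3 ramifies.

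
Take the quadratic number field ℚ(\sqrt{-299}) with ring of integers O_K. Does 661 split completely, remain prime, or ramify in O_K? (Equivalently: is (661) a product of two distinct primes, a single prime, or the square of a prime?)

-299 mod 4 = 1, hence disc K = -299 and O_K = ℤ[(1+√-299)/2].
661 ∤ -299, so 661 is unramified.
(-299/661) = 362^330 mod 661 = 1, giving Legendre symbol 1.
(-299/661) = 1, so 661 splits.

661 splits in O_K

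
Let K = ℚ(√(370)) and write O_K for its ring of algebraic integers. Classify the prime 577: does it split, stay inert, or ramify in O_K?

d = 370 ≡ 2 (mod 4), so O_K = ℤ[√370] and disc(K) = 4d = 1480.
Since gcd(577, 1480) = 1 the prime 577 does not ramify.
Legendre symbol by Euler's criterion: (370/577) ≡ 370^288 ≡ 1 (mod 577), i.e. (370/577) = 1.
Legendre symbol 1 ⇒ 577 is split.

p splits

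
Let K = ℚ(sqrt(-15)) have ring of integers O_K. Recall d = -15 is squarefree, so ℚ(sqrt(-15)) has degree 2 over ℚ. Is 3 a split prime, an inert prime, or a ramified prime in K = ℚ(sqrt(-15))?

3 is ramified

-15 mod 4 = 1, hence disc K = -15 and O_K = ℤ[(1+√-15)/2].
disc(K) = -15 = 3·(-5), so p = 3 is ramified.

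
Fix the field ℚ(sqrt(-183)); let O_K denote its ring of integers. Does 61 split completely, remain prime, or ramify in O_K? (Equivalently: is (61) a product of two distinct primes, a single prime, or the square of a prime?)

ramified

-183 mod 4 = 1, hence disc K = -183 and O_K = ℤ[(1+√-183)/2].
disc(K) = -183 = 61·(-3), so p = 61 is ramified.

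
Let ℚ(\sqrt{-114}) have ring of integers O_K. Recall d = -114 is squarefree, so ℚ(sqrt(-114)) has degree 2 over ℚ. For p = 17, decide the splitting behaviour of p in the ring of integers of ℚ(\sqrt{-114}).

17 remains inert

-114 mod 4 = 2, hence disc K = 4·(-114) = -456 and O_K = ℤ[√-114].
disc(K) = -456 is not divisible by 17; 17 is unramified.
Legendre symbol by Euler's criterion: (-114/17) ≡ (-114)^8 ≡ 16 (mod 17), i.e. (-114/17) = -1.
Legendre symbol -1 ⇒ 17 is inert.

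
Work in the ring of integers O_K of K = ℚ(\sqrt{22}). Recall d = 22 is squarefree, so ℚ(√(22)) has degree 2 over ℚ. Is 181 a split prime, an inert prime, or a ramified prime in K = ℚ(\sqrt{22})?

22 mod 4 = 2, hence disc K = 4·22 = 88 and O_K = ℤ[√22].
181 ∤ 88, so 181 is unramified.
Euler's criterion: 22^90 mod 181 = 180. Thus (22|181) = -1.
d is a non-residue mod p, hence 181 remains inert in O_K.

p is inert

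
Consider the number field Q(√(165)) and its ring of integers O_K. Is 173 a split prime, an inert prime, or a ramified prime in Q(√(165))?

p is inert

d = 165 ≡ 1 (mod 4), so O_K = ℤ[(1+√165)/2] and disc(K) = d = 165.
Since gcd(173, 165) = 1 the prime 173 does not ramify.
Legendre symbol by Euler's criterion: (165/173) ≡ 165^86 ≡ 172 (mod 173), i.e. (165/173) = -1.
Legendre symbol -1 ⇒ 173 is inert.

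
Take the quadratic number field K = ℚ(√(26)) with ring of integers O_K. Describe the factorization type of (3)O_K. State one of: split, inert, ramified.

inert

d = 26 ≡ 2 (mod 4), so O_K = ℤ[√26] and disc(K) = 4d = 104.
disc(K) = 104 is not divisible by 3; 3 is unramified.
Legendre symbol by Euler's criterion: (26/3) ≡ 26^1 ≡ 2 (mod 3), i.e. (26/3) = -1.
Legendre symbol -1 ⇒ 3 is inert.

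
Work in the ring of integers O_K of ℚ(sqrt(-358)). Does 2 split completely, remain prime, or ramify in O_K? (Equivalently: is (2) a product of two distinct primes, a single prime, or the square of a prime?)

p ramifies

-358 mod 4 = 2, hence disc K = 4·(-358) = -1432 and O_K = ℤ[√-358].
disc(K) = -1432 = 2·(-716), so p = 2 is ramified.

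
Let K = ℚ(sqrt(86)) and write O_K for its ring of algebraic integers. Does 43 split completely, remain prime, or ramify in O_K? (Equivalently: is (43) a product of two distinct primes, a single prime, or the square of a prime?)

p ramifies

Since 86 ≢ 1 mod 4, the ring of integers is ℤ[√86] with discriminant 4·86 = 344.
43 divides disc(K) = 344, so 43 ramifies.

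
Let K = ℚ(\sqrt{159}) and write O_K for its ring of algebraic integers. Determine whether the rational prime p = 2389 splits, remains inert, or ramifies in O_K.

p splits

d = 159 ≡ 3 (mod 4), so O_K = ℤ[√159] and disc(K) = 4d = 636.
disc(K) = 636 is not divisible by 2389; 2389 is unramified.
(159/2389) = 159^1194 mod 2389 = 1, giving Legendre symbol 1.
(159/2389) = 1, so 2389 splits.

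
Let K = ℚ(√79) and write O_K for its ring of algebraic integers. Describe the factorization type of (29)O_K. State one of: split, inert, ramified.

inert

d = 79 ≡ 3 (mod 4), so O_K = ℤ[√79] and disc(K) = 4d = 316.
29 ∤ 316, so 29 is unramified.
Euler's criterion: 79^14 mod 29 = 28. Thus (79|29) = -1.
Legendre symbol -1 ⇒ 29 is inert.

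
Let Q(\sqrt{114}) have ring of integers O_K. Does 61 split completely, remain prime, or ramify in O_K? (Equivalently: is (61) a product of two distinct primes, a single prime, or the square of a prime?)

p is inert

114 mod 4 = 2, hence disc K = 4·114 = 456 and O_K = ℤ[√114].
Since gcd(61, 456) = 1 the prime 61 does not ramify.
(114/61) = 53^30 mod 61 = 60, giving Legendre symbol -1.
(114/61) = -1, so 61 is inert.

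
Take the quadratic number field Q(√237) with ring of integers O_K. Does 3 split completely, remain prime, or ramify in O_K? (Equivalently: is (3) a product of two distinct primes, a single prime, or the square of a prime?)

ramifies in O_K

Since 237 ≡ 1 mod 4, the ring of integers is ℤ[(1+√237)/2] with discriminant 237.
3 divides disc(K) = 237, so 3 ramifies.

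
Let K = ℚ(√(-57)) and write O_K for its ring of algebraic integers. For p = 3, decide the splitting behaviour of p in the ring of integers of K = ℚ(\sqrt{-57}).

ramified — (3) = 𝔭²

d = -57 ≡ 3 (mod 4), so O_K = ℤ[√-57] and disc(K) = 4d = -228.
3 divides disc(K) = -228, so 3 ramifies.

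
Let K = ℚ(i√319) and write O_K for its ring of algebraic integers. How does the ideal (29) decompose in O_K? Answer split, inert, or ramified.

d = -319 ≡ 1 (mod 4), so O_K = ℤ[(1+√-319)/2] and disc(K) = d = -319.
disc(K) = -319 = 29·(-11), so p = 29 is ramified.

ramified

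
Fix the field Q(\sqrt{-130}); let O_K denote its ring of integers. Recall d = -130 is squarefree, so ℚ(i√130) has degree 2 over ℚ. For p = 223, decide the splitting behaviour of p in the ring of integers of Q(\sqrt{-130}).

-130 mod 4 = 2, hence disc K = 4·(-130) = -520 and O_K = ℤ[√-130].
Since gcd(223, -520) = 1 the prime 223 does not ramify.
Euler's criterion: (-130)^111 mod 223 = 222. Thus (-130|223) = -1.
d is a non-residue mod p, hence 223 remains inert in O_K.

remains prime (inert)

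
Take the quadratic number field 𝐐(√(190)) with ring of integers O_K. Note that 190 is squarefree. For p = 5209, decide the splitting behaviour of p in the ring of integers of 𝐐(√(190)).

190 mod 4 = 2, hence disc K = 4·190 = 760 and O_K = ℤ[√190].
Since gcd(5209, 760) = 1 the prime 5209 does not ramify.
Legendre symbol by Euler's criterion: (190/5209) ≡ 190^2604 ≡ 5208 (mod 5209), i.e. (190/5209) = -1.
d is a non-residue mod p, hence 5209 remains inert in O_K.

p is inert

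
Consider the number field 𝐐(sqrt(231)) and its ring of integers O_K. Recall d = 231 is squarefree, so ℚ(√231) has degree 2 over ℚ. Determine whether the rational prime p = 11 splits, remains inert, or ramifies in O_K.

ramified

Since 231 ≢ 1 mod 4, the ring of integers is ℤ[√231] with discriminant 4·231 = 924.
11 divides disc(K) = 924, so 11 ramifies.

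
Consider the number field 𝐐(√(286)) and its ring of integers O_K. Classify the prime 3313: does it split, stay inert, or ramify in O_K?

split — (3313) = 𝔭₁𝔭₂ with 𝔭₁ ≠ 𝔭₂

Since 286 ≢ 1 mod 4, the ring of integers is ℤ[√286] with discriminant 4·286 = 1144.
Since gcd(3313, 1144) = 1 the prime 3313 does not ramify.
Legendre symbol by Euler's criterion: (286/3313) ≡ 286^1656 ≡ 1 (mod 3313), i.e. (286/3313) = 1.
Legendre symbol 1 ⇒ 3313 is split.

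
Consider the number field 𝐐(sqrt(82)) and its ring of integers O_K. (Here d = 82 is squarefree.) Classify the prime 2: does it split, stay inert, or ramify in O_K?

ramified

d = 82 ≡ 2 (mod 4), so O_K = ℤ[√82] and disc(K) = 4d = 328.
disc(K) = 328 = 2·164, so p = 2 is ramified.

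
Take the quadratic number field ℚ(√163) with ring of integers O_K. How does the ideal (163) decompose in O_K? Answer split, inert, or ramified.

163 is ramified

d = 163 ≡ 3 (mod 4), so O_K = ℤ[√163] and disc(K) = 4d = 652.
Ramification test: 163 | 652. The prime 163 ramifies in K.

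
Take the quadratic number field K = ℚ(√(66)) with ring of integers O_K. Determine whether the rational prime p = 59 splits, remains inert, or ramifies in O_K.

splits completely

Since 66 ≢ 1 mod 4, the ring of integers is ℤ[√66] with discriminant 4·66 = 264.
Since gcd(59, 264) = 1 the prime 59 does not ramify.
Legendre symbol by Euler's criterion: (66/59) ≡ 66^29 ≡ 1 (mod 59), i.e. (66/59) = 1.
(66/59) = 1, so 59 splits.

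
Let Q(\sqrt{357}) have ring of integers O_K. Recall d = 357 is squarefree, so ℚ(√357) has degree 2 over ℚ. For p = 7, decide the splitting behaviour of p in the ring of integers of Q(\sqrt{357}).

d = 357 ≡ 1 (mod 4), so O_K = ℤ[(1+√357)/2] and disc(K) = d = 357.
Ramification test: 7 | 357. The prime 7 ramifies in K.

7 is ramified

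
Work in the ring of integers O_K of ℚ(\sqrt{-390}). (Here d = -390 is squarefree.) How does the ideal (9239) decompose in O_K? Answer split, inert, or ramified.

Since -390 ≢ 1 mod 4, the ring of integers is ℤ[√-390] with discriminant 4·(-390) = -1560.
Since gcd(9239, -1560) = 1 the prime 9239 does not ramify.
(-390/9239) = 8849^4619 mod 9239 = 9238, giving Legendre symbol -1.
(-390/9239) = -1, so 9239 is inert.

9239 remains inert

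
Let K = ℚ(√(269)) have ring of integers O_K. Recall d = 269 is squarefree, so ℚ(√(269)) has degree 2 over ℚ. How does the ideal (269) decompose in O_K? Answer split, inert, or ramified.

d = 269 ≡ 1 (mod 4), so O_K = ℤ[(1+√269)/2] and disc(K) = d = 269.
269 divides disc(K) = 269, so 269 ramifies.

ramified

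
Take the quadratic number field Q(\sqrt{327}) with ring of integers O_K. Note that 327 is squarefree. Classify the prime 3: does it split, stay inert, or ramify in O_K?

p ramifies

327 mod 4 = 3, hence disc K = 4·327 = 1308 and O_K = ℤ[√327].
Ramification test: 3 | 1308. The prime 3 ramifies in K.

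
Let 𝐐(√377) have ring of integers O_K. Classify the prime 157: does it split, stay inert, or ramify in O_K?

377 mod 4 = 1, hence disc K = 377 and O_K = ℤ[(1+√377)/2].
157 ∤ 377, so 157 is unramified.
(377/157) = 63^78 mod 157 = 156, giving Legendre symbol -1.
(377/157) = -1, so 157 is inert.

p is inert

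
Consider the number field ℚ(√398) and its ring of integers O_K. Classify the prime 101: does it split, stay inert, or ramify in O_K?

398 mod 4 = 2, hence disc K = 4·398 = 1592 and O_K = ℤ[√398].
Since gcd(101, 1592) = 1 the prime 101 does not ramify.
Compute (398/101) via Euler: 95^((101-1)/2) mod 101 = 1, so (398/101) = 1.
(398/101) = 1, so 101 splits.

split — (101) = 𝔭₁𝔭₂ with 𝔭₁ ≠ 𝔭₂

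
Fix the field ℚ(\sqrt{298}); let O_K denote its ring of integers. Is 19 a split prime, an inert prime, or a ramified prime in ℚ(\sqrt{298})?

298 mod 4 = 2, hence disc K = 4·298 = 1192 and O_K = ℤ[√298].
disc(K) = 1192 is not divisible by 19; 19 is unramified.
Euler's criterion: 298^9 mod 19 = 18. Thus (298|19) = -1.
(298/19) = -1, so 19 is inert.

remains prime (inert)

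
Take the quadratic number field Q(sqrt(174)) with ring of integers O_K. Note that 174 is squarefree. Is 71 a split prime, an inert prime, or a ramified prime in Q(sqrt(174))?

d = 174 ≡ 2 (mod 4), so O_K = ℤ[√174] and disc(K) = 4d = 696.
disc(K) = 696 is not divisible by 71; 71 is unramified.
Legendre symbol by Euler's criterion: (174/71) ≡ 174^35 ≡ 1 (mod 71), i.e. (174/71) = 1.
d is a quadratic residue mod p, hence 71 splits in O_K.

split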